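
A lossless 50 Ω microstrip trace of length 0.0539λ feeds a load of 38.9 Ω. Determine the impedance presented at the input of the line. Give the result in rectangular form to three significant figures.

Z_in ≈ 40.7 + j6.47 Ω

βl = 2π × 0.0539 = 19.4°
tan(βl) = tan(19.4°) = 0.352
Z_in = Z_0·(Z_L + jZ_0·tanβl)/(Z_0 + jZ_L·tanβl)
     = 50·(38.9 + j17.6)/(50 + j13.7)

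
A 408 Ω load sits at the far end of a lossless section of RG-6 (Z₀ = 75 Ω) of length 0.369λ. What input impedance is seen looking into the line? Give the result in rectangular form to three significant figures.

βl = 2π × 0.369 = 133°
tan(βl) = tan(133°) = -1.08
Z_in = Z_0·(Z_L + jZ_0·tanβl)/(Z_0 + jZ_L·tanβl)
     = 75·(408 − j80.9)/(75 − j440)

Z_in ≈ 24.9 + j65.3 Ω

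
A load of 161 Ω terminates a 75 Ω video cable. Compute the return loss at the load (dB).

RL ≈ 8.77 dB

Γ = (161 − 75)/(161 + 75) = 0.364
RL = −20·log₁₀|Γ| = −20·log₁₀(0.364)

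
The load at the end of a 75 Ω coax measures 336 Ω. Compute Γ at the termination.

Γ = 0.635

Γ = (Z_L − Z_0)/(Z_L + Z_0) = (336 − 75)/(336 + 75) = 261/411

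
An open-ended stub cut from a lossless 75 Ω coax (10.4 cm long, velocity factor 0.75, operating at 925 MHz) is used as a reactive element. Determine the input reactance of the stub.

λ = v/f = 0.75·c / 925 MHz = 0.243 m
βl = 2π·l/λ = 2π × 0.428 = 154°
tan(βl) = -0.489
For an open-ended stub, Z_in = −jZ_0·cot(βl) = −jZ_0/tan(βl)

X_in ≈ 153 Ω (inductive)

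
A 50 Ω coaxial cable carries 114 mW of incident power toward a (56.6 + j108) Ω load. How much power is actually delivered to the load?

P_delivered ≈ 56 mW

|Γ| = |(6.6 + j108)/(106.6 + j108)| = 0.713
|Γ|² = 0.508
P_refl = |Γ|²·P_inc = 58 mW, P_del = (1 − |Γ|²)·P_inc = 56 mW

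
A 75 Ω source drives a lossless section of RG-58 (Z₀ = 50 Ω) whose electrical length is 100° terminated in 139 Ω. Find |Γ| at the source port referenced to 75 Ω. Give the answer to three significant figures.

tan(βl) = -5.67
Z_in = Z_0·(Z_L + jZ_0·tanβl)/(Z_0 + jZ_L·tanβl) = 18.5 + j7.64 Ω
Γ_s = (Z_in − Z_s)/(Z_in + Z_s) = (-56.5 + j7.64)/(93.5 + j7.64), |Γ_s| = 0.608

|Γ| ≈ 0.608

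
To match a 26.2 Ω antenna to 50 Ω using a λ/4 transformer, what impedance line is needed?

Z_qwt = √(Z_0·R_L) = √(50 × 26.2) = √1310

Z_qwt ≈ 36.2 Ω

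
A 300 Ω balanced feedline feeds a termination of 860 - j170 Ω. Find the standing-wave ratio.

Γ = (Z_L − Z_0)/(Z_L + Z_0) = (560 − j170)/(1160 − j170)
|Γ| = 585/1170 = 0.499
VSWR = (1 + |Γ|)/(1 − |Γ|) = 1.5/0.501

VSWR ≈ 2.99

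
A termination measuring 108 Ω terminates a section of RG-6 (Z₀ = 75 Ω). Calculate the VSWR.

VSWR ≈ 1.44

Γ = (108 − 75)/(108 + 75) = 0.18
VSWR = (1 + 0.18)/(1 − 0.18)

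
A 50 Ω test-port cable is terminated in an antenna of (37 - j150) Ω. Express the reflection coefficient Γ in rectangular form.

Γ = (Z_L − Z_0)/(Z_L + Z_0) = (-13 − j150)/(87 − j150)

Γ ≈ 0.711 − j0.499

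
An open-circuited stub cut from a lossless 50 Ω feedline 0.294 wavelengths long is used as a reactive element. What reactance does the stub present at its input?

βl = 2π × 0.294 = 106°
tan(βl) = -3.52
For an open-circuited stub, Z_in = −jZ_0·cot(βl) = −jZ_0/tan(βl)

X_in ≈ 14.2 Ω (inductive)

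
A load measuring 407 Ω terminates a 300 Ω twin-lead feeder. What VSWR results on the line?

Γ = (407 − 300)/(407 + 300) = 0.151
VSWR = (1 + 0.151)/(1 − 0.151)

VSWR ≈ 1.36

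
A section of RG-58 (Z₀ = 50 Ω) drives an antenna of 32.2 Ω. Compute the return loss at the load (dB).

RL ≈ 13.3 dB

Γ = (32.2 − 50)/(32.2 + 50) = -0.217
RL = −20·log₁₀|Γ| = −20·log₁₀(0.217)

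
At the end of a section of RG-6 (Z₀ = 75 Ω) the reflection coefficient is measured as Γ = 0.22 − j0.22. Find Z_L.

Z_L ≈ 103 − j50.2 Ω

Z_L = Z_0·(1 + Γ)/(1 − Γ) = 75·(1.22 − j0.22)/(0.78 + j0.22)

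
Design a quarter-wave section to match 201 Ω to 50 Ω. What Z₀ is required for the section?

Z_qwt ≈ 100 Ω

Z_qwt = √(Z_0·R_L) = √(50 × 201) = √10050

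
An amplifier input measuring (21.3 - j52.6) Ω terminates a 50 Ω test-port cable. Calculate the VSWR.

Γ = (Z_L − Z_0)/(Z_L + Z_0) = (-28.7 − j52.6)/(71.3 − j52.6)
|Γ| = 59.9/88.6 = 0.676
VSWR = (1 + |Γ|)/(1 − |Γ|) = 1.68/0.324

VSWR ≈ 5.18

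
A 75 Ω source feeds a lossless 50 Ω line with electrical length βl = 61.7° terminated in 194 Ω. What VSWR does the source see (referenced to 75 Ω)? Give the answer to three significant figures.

VSWR ≈ 5.12

tan(βl) = 1.86
Z_in = Z_0·(Z_L + jZ_0·tanβl)/(Z_0 + jZ_L·tanβl) = 16.3 − j24.7 Ω
Γ_s = (Z_in − Z_s)/(Z_in + Z_s) = (-58.7 − j24.7)/(91.3 − j24.7), |Γ_s| = 0.673
VSWR = (1 + |Γ_s|)/(1 − |Γ_s|)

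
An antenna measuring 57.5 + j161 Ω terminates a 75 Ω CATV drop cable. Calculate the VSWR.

Γ = (Z_L − Z_0)/(Z_L + Z_0) = (-17.5 + j161)/(132.5 + j161)
|Γ| = 162/209 = 0.777
VSWR = (1 + |Γ|)/(1 − |Γ|) = 1.78/0.223

VSWR ≈ 7.96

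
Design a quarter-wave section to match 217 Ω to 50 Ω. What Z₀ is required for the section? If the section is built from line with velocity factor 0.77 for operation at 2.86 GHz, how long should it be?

Z_qwt = √(Z_0·R_L) = √(50 × 217) = √10850
λ = 0.77·c/f = 0.0808 m, so l = λ/4 = 0.0202 m

Z_qwt ≈ 104 Ω; length ≈ 2.02 cm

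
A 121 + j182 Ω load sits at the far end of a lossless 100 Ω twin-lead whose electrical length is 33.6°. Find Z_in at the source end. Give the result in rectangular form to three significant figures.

tan(βl) = tan(33.6°) = 0.664
Z_in = Z_0·(Z_L + jZ_0·tanβl)/(Z_0 + jZ_L·tanβl)
     = 100·(121 + j248)/(-20.9 + j80.4)

Z_in ≈ 253 − j216 Ω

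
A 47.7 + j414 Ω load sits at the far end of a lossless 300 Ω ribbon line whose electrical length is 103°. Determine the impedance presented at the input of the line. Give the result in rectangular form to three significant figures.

Z_in ≈ 19.2 − j125 Ω

tan(βl) = tan(103°) = -4.33
Z_in = Z_0·(Z_L + jZ_0·tanβl)/(Z_0 + jZ_L·tanβl)
     = 300·(47.7 − j885)/(2090 − j207)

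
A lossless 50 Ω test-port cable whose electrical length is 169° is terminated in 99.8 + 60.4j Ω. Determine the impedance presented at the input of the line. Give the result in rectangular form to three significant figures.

Z_in ≈ 61.8 + j60.5 Ω

tan(βl) = tan(169°) = -0.194
Z_in = Z_0·(Z_L + jZ_0·tanβl)/(Z_0 + jZ_L·tanβl)
     = 50·(99.8 + j50.7)/(61.7 − j19.4)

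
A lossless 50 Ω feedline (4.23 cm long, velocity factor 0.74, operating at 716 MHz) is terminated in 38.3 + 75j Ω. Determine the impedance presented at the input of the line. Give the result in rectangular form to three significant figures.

λ = v/f = 0.74·c / 716 MHz = 0.31 m
βl = 2π·l/λ = 2π × 0.136 = 49.1°
tan(βl) = tan(49.1°) = 1.15
Z_in = Z_0·(Z_L + jZ_0·tanβl)/(Z_0 + jZ_L·tanβl)
     = 50·(38.3 + j133)/(-36.6 + j44.2)

Z_in ≈ 67.8 − j99.4 Ω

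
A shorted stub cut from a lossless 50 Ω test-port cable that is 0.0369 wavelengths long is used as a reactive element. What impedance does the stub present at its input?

βl = 2π × 0.0369 = 13.3°
tan(βl) = 0.236
For a shorted stub, Z_in = jZ_0·tan(βl)

Z_in ≈ +j11.8 Ω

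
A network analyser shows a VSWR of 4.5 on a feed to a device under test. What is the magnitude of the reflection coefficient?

|Γ| = (S − 1)/(S + 1) = (4.5 − 1)/(4.5 + 1) = 3.5/5.5

|Γ| ≈ 0.636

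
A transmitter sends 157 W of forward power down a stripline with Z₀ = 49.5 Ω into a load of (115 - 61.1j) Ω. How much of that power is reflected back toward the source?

|Γ| = |(65.5 − j61.1)/(164.5 − j61.1)| = 0.51
|Γ|² = 0.261
P_refl = |Γ|²·P_inc = 40.9 W, P_del = (1 − |Γ|²)·P_inc = 116 W

P_reflected ≈ 40.9 W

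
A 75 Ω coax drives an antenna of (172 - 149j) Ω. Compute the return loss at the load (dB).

Γ = (97 − j149)/(247 − j149), |Γ| = 0.616
RL = −20·log₁₀|Γ| = −20·log₁₀(0.616)

RL ≈ 4.2 dB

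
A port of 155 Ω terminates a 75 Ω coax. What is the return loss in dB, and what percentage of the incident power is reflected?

Γ = (155 − 75)/(155 + 75) = 0.348
RL = −20·log₁₀(0.348) = 9.17 dB
P_refl/P_inc = |Γ|² = 0.121

RL ≈ 9.17 dB; 12.1% of incident power reflected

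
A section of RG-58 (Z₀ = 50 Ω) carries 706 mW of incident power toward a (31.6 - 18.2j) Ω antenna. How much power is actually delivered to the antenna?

|Γ| = |(-18.4 − j18.2)/(81.6 − j18.2)| = 0.31
|Γ|² = 0.0958
P_refl = |Γ|²·P_inc = 67.7 mW, P_del = (1 − |Γ|²)·P_inc = 638 mW

P_delivered ≈ 638 mW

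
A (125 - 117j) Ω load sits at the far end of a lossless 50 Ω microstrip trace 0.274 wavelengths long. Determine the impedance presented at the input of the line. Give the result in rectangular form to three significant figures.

βl = 2π × 0.274 = 98.6°
tan(βl) = tan(98.6°) = -6.58
Z_in = Z_0·(Z_L + jZ_0·tanβl)/(Z_0 + jZ_L·tanβl)
     = 50·(125 − j446)/(-720 − j823)

Z_in ≈ 11.6 + j17.7 Ω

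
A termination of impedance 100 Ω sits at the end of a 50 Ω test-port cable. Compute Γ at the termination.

Γ = 0.333

Γ = (Z_L − Z_0)/(Z_L + Z_0) = (100 − 50)/(100 + 50) = 50/150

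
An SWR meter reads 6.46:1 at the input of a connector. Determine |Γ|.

|Γ| ≈ 0.732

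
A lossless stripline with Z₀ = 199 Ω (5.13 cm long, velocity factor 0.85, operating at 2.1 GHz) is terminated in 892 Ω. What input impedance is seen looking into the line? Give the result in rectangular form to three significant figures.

λ = v/f = 0.85·c / 2.1 GHz = 0.121 m
βl = 2π·l/λ = 2π × 0.422 = 152°
tan(βl) = tan(152°) = -0.53
Z_in = Z_0·(Z_L + jZ_0·tanβl)/(Z_0 + jZ_L·tanβl)
     = 199·(892 − j105)/(199 − j473)

Z_in ≈ 172 + j303 Ω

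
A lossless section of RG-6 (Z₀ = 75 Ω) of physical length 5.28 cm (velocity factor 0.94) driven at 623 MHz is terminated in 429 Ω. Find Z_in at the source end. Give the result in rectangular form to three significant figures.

λ = v/f = 0.94·c / 623 MHz = 0.453 m
βl = 2π·l/λ = 2π × 0.117 = 42°
tan(βl) = tan(42°) = 0.9
Z_in = Z_0·(Z_L + jZ_0·tanβl)/(Z_0 + jZ_L·tanβl)
     = 75·(429 + j67.5)/(75 + j386)

Z_in ≈ 28.2 − j77.8 Ω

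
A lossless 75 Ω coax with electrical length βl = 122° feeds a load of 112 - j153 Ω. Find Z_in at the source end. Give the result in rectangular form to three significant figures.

tan(βl) = tan(122°) = -1.6
Z_in = Z_0·(Z_L + jZ_0·tanβl)/(Z_0 + jZ_L·tanβl)
     = 75·(112 − j273)/(-170 − j179)

Z_in ≈ 36.8 + j81.7 Ω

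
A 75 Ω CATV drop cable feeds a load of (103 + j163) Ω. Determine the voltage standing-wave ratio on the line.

VSWR ≈ 5.35

Γ = (Z_L − Z_0)/(Z_L + Z_0) = (28 + j163)/(178 + j163)
|Γ| = 165/241 = 0.685
VSWR = (1 + |Γ|)/(1 − |Γ|) = 1.69/0.315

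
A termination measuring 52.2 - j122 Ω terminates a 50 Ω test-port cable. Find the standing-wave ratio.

VSWR ≈ 7.57

Γ = (Z_L − Z_0)/(Z_L + Z_0) = (2.2 − j122)/(102.2 − j122)
|Γ| = 122/159 = 0.767
VSWR = (1 + |Γ|)/(1 − |Γ|) = 1.77/0.233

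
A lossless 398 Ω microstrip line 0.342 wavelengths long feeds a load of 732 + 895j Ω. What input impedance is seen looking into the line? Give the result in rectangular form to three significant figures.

Z_in ≈ 88.4 + j120 Ω

βl = 2π × 0.342 = 123°
tan(βl) = tan(123°) = -1.53
Z_in = Z_0·(Z_L + jZ_0·tanβl)/(Z_0 + jZ_L·tanβl)
     = 398·(732 + j285)/(1770 − j1120)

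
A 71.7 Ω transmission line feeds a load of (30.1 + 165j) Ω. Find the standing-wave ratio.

VSWR ≈ 15.4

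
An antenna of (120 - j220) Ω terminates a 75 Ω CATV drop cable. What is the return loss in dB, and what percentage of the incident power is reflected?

RL ≈ 2.34 dB; 58.3% of incident power reflected

Γ = (45 − j220)/(195 − j220), |Γ| = 0.764
RL = −20·log₁₀(0.764) = 2.34 dB
P_refl/P_inc = |Γ|² = 0.583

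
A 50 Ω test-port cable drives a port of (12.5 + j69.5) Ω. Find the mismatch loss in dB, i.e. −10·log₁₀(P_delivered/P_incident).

mismatch loss ≈ 5.43 dB

Γ = (-37.5 + j69.5)/(62.5 + j69.5), |Γ| = 0.845
|Γ|² = 0.714, so P_del/P_inc = 1 − |Γ|² = 0.286
ML = −10·log₁₀(1 − |Γ|²)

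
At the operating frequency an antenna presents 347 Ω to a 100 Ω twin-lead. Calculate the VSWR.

VSWR ≈ 3.47

Γ = (347 − 100)/(347 + 100) = 0.553
VSWR = (1 + 0.553)/(1 − 0.553)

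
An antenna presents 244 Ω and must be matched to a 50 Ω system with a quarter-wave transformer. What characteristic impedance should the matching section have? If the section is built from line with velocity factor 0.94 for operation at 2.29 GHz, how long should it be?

Z_qwt = √(Z_0·R_L) = √(50 × 244) = √12200
λ = 0.94·c/f = 0.123 m, so l = λ/4 = 0.0308 m

Z_qwt ≈ 110 Ω; length ≈ 3.08 cm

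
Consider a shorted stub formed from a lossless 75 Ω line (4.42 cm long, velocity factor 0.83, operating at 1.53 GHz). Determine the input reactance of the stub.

X_in ≈ -549 Ω (capacitive)

λ = v/f = 0.83·c / 1.53 GHz = 0.163 m
βl = 2π·l/λ = 2π × 0.272 = 97.8°
tan(βl) = -7.33
For a shorted stub, Z_in = jZ_0·tan(βl)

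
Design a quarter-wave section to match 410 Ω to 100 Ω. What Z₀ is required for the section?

Z_qwt ≈ 202 Ω

Z_qwt = √(Z_0·R_L) = √(100 × 410) = √41000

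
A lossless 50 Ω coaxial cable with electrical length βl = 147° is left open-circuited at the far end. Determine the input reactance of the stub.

X_in ≈ 77 Ω (inductive)

tan(βl) = -0.649
For an open-circuited stub, Z_in = −jZ_0·cot(βl) = −jZ_0/tan(βl)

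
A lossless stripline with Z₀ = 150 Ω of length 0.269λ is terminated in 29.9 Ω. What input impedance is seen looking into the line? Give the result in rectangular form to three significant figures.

βl = 2π × 0.269 = 96.8°
tan(βl) = tan(96.8°) = -8.34
Z_in = Z_0·(Z_L + jZ_0·tanβl)/(Z_0 + jZ_L·tanβl)
     = 150·(29.9 − j1250)/(150 − j249)

Z_in ≈ 560 − j319 Ω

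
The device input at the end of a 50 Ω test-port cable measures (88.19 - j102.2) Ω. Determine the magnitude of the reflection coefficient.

|Γ| ≈ 0.635

Γ = (Z_L − Z_0)/(Z_L + Z_0) = (38.19 − j102.2)/(138.2 − j102.2)
|Γ| = 109/172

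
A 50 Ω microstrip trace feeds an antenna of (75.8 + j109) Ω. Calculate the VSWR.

Γ = (Z_L − Z_0)/(Z_L + Z_0) = (25.8 + j109)/(125.8 + j109)
|Γ| = 112/166 = 0.673
VSWR = (1 + |Γ|)/(1 − |Γ|) = 1.67/0.327

VSWR ≈ 5.11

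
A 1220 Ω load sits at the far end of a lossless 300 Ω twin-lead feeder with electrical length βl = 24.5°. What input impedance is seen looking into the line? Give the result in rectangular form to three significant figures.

tan(βl) = tan(24.5°) = 0.456
Z_in = Z_0·(Z_L + jZ_0·tanβl)/(Z_0 + jZ_L·tanβl)
     = 300·(1220 + j137)/(300 + j556)

Z_in ≈ 332 − j479 Ω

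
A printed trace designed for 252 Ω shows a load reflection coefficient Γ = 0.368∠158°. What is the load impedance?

Z_L = Z_0·(1 + Γ)/(1 − Γ) = 252·(0.659 + j0.138)/(1.34 − j0.138)

Z_L ≈ 120 + j38.2 Ω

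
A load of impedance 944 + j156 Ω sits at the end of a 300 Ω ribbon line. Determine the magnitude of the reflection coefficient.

Γ = (Z_L − Z_0)/(Z_L + Z_0) = (644 + j156)/(1244 + j156)
|Γ| = 663/1250

|Γ| ≈ 0.529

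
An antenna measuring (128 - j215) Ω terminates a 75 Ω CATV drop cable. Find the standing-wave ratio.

Γ = (Z_L − Z_0)/(Z_L + Z_0) = (53 − j215)/(203 − j215)
|Γ| = 221/296 = 0.749
VSWR = (1 + |Γ|)/(1 − |Γ|) = 1.75/0.251

VSWR ≈ 6.96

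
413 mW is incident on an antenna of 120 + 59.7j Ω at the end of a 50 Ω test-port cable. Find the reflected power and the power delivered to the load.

|Γ| = |(70 + j59.7)/(170 + j59.7)| = 0.511
|Γ|² = 0.261
P_refl = |Γ|²·P_inc = 108 mW, P_del = (1 − |Γ|²)·P_inc = 305 mW

P_reflected ≈ 108 mW; P_delivered ≈ 305 mW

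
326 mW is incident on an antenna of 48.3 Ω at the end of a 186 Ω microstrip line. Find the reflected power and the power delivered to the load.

Γ = (48.3 − 186)/(48.3 + 186) = -0.588
|Γ|² = 0.345
P_refl = |Γ|²·P_inc = 113 mW, P_del = (1 − |Γ|²)·P_inc = 213 mW

P_reflected ≈ 113 mW; P_delivered ≈ 213 mW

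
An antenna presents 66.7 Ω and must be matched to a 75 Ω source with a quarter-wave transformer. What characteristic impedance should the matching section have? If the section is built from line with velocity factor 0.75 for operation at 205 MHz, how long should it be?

Z_qwt ≈ 70.7 Ω; length ≈ 27.4 cm

Z_qwt = √(Z_0·R_L) = √(75 × 66.7) = √5002
λ = 0.75·c/f = 1.1 m, so l = λ/4 = 0.274 m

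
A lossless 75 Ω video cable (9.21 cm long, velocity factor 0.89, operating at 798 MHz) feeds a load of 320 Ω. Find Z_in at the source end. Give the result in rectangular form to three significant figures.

λ = v/f = 0.89·c / 798 MHz = 0.335 m
βl = 2π·l/λ = 2π × 0.275 = 99.1°
tan(βl) = tan(99.1°) = -6.25
Z_in = Z_0·(Z_L + jZ_0·tanβl)/(Z_0 + jZ_L·tanβl)
     = 75·(320 − j468)/(75 − j2000)

Z_in ≈ 18 + j11.3 Ω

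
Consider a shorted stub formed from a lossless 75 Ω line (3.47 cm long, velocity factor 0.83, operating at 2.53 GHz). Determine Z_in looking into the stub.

Z_in ≈ −j99.8 Ω

λ = v/f = 0.83·c / 2.53 GHz = 0.0984 m
βl = 2π·l/λ = 2π × 0.353 = 127°
tan(βl) = -1.33
For a shorted stub, Z_in = jZ_0·tan(βl)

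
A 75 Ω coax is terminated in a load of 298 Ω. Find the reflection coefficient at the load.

Γ = 0.598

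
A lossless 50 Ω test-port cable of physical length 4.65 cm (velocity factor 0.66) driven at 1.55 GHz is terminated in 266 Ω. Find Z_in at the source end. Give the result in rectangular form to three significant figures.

λ = v/f = 0.66·c / 1.55 GHz = 0.128 m
βl = 2π·l/λ = 2π × 0.364 = 131°
tan(βl) = tan(131°) = -1.15
Z_in = Z_0·(Z_L + jZ_0·tanβl)/(Z_0 + jZ_L·tanβl)
     = 50·(266 − j57.4)/(50 − j306)

Z_in ≈ 16.1 + j40.9 Ω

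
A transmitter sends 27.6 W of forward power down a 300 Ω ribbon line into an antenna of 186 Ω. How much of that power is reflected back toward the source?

Γ = (186 − 300)/(186 + 300) = -0.235
|Γ|² = 0.055
P_refl = |Γ|²·P_inc = 1.52 W, P_del = (1 − |Γ|²)·P_inc = 26.1 W

P_reflected ≈ 1.52 W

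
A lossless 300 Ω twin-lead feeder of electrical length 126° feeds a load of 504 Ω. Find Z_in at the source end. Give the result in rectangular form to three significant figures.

Z_in ≈ 230 + j119 Ω

tan(βl) = tan(126°) = -1.38
Z_in = Z_0·(Z_L + jZ_0·tanβl)/(Z_0 + jZ_L·tanβl)
     = 300·(504 − j413)/(300 − j694)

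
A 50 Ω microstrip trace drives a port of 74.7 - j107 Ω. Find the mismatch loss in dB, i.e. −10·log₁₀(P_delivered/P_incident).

mismatch loss ≈ 2.57 dB

Γ = (24.7 − j107)/(124.7 − j107), |Γ| = 0.668
|Γ|² = 0.447, so P_del/P_inc = 1 − |Γ|² = 0.553
ML = −10·log₁₀(1 − |Γ|²)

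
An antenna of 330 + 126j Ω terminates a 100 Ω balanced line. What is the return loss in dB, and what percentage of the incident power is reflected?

Γ = (230 + j126)/(430 + j126), |Γ| = 0.585
RL = −20·log₁₀(0.585) = 4.65 dB
P_refl/P_inc = |Γ|² = 0.343

RL ≈ 4.65 dB; 34.3% of incident power reflected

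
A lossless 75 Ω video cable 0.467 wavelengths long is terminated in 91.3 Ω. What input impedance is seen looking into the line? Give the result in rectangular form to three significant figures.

Z_in ≈ 89.5 + j7.14 Ω

βl = 2π × 0.467 = 168°
tan(βl) = tan(168°) = -0.21
Z_in = Z_0·(Z_L + jZ_0·tanβl)/(Z_0 + jZ_L·tanβl)
     = 75·(91.3 − j15.8)/(75 − j19.2)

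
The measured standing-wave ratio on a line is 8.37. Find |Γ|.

|Γ| ≈ 0.787

|Γ| = (S − 1)/(S + 1) = (8.37 − 1)/(8.37 + 1) = 7.37/9.37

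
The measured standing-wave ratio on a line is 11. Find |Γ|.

|Γ| ≈ 0.833

|Γ| = (S − 1)/(S + 1) = (11 − 1)/(11 + 1) = 10/12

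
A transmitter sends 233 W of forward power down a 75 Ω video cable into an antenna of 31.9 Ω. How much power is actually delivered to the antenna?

Γ = (31.9 − 75)/(31.9 + 75) = -0.403
|Γ|² = 0.163
P_refl = |Γ|²·P_inc = 37.9 W, P_del = (1 − |Γ|²)·P_inc = 195 W

P_delivered ≈ 195 W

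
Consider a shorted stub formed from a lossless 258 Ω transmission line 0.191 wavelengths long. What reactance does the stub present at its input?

βl = 2π × 0.191 = 68.8°
tan(βl) = 2.57
For a shorted stub, Z_in = jZ_0·tan(βl)

X_in ≈ 664 Ω (inductive)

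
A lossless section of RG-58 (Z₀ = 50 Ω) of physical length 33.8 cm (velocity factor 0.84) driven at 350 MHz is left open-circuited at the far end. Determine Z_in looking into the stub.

λ = v/f = 0.84·c / 350 MHz = 0.72 m
βl = 2π·l/λ = 2π × 0.469 = 169°
tan(βl) = -0.194
For an open-circuited stub, Z_in = −jZ_0·cot(βl) = −jZ_0/tan(βl)

Z_in ≈ +j257 Ω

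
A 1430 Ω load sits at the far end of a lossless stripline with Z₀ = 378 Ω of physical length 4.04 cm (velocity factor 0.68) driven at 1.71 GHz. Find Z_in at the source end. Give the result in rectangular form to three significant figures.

λ = v/f = 0.68·c / 1.71 GHz = 0.119 m
βl = 2π·l/λ = 2π × 0.339 = 122°
tan(βl) = tan(122°) = -1.61
Z_in = Z_0·(Z_L + jZ_0·tanβl)/(Z_0 + jZ_L·tanβl)
     = 378·(1430 − j607)/(378 − j2300)

Z_in ≈ 135 + j213 Ω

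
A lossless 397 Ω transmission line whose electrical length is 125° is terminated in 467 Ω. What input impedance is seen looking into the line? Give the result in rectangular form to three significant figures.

tan(βl) = tan(125°) = -1.43
Z_in = Z_0·(Z_L + jZ_0·tanβl)/(Z_0 + jZ_L·tanβl)
     = 397·(467 − j567)/(397 − j667)

Z_in ≈ 371 + j56.9 Ω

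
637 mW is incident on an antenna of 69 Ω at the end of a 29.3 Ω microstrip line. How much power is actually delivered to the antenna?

Γ = (69 − 29.3)/(69 + 29.3) = 0.404
|Γ|² = 0.163
P_refl = |Γ|²·P_inc = 104 mW, P_del = (1 − |Γ|²)·P_inc = 533 mW

P_delivered ≈ 533 mW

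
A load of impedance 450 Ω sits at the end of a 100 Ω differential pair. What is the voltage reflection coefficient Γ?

Γ = 0.636

Γ = (Z_L − Z_0)/(Z_L + Z_0) = (450 − 100)/(450 + 100) = 350/550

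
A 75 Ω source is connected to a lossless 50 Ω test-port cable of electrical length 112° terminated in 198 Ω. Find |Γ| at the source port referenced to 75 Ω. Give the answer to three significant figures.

tan(βl) = -2.48
Z_in = Z_0·(Z_L + jZ_0·tanβl)/(Z_0 + jZ_L·tanβl) = 14.5 + j18.7 Ω
Γ_s = (Z_in − Z_s)/(Z_in + Z_s) = (-60.5 + j18.7)/(89.5 + j18.7), |Γ_s| = 0.692

|Γ| ≈ 0.692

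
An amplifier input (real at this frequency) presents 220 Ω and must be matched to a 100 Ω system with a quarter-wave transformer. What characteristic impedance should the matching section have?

Z_qwt = √(Z_0·R_L) = √(100 × 220) = √22000

Z_qwt ≈ 148 Ω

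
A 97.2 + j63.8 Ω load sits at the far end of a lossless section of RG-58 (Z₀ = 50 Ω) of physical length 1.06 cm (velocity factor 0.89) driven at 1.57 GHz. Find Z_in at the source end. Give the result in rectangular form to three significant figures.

Z_in ≈ 131 − j43.9 Ω

λ = v/f = 0.89·c / 1.57 GHz = 0.17 m
βl = 2π·l/λ = 2π × 0.0623 = 22.4°
tan(βl) = tan(22.4°) = 0.413
Z_in = Z_0·(Z_L + jZ_0·tanβl)/(Z_0 + jZ_L·tanβl)
     = 50·(97.2 + j84.4)/(23.7 + j40.1)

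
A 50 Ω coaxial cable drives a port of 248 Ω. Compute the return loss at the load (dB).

Γ = (248 − 50)/(248 + 50) = 0.664
RL = −20·log₁₀|Γ| = −20·log₁₀(0.664)

RL ≈ 3.55 dB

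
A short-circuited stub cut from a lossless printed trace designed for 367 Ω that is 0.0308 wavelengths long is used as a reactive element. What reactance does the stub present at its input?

βl = 2π × 0.0308 = 11.1°
tan(βl) = 0.196
For a short-circuited stub, Z_in = jZ_0·tan(βl)

X_in ≈ 71.9 Ω (inductive)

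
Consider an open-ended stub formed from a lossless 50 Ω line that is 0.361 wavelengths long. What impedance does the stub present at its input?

Z_in ≈ +j41.9 Ω

βl = 2π × 0.361 = 130°
tan(βl) = -1.19
For an open-ended stub, Z_in = −jZ_0·cot(βl) = −jZ_0/tan(βl)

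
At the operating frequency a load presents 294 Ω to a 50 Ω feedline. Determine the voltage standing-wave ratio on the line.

Γ = (294 − 50)/(294 + 50) = 0.709
VSWR = (1 + 0.709)/(1 − 0.709)

VSWR ≈ 5.88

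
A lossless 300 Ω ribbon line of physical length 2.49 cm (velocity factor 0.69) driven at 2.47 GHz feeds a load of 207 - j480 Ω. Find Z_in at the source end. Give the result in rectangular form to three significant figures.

Z_in ≈ 105 + j289 Ω

λ = v/f = 0.69·c / 2.47 GHz = 0.0838 m
βl = 2π·l/λ = 2π × 0.297 = 107°
tan(βl) = tan(107°) = -3.28
Z_in = Z_0·(Z_L + jZ_0·tanβl)/(Z_0 + jZ_L·tanβl)
     = 300·(207 − j1460)/(-1270 − j679)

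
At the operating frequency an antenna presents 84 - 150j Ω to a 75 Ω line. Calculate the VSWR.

VSWR ≈ 5.4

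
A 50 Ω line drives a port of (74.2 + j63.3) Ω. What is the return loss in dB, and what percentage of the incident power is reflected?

RL ≈ 6.26 dB; 23.6% of incident power reflected

Γ = (24.2 + j63.3)/(124.2 + j63.3), |Γ| = 0.486
RL = −20·log₁₀(0.486) = 6.26 dB
P_refl/P_inc = |Γ|² = 0.236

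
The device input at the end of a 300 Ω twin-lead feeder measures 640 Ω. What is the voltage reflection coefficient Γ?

Γ = 0.362

Γ = (Z_L − Z_0)/(Z_L + Z_0) = (640 − 300)/(640 + 300) = 340/940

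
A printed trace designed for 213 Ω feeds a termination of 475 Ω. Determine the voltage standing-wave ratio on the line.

VSWR ≈ 2.23

Γ = (475 − 213)/(475 + 213) = 0.381
VSWR = (1 + 0.381)/(1 − 0.381)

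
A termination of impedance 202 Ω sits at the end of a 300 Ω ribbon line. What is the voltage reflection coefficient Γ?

Γ = (Z_L − Z_0)/(Z_L + Z_0) = (202 − 300)/(202 + 300) = -98/502

Γ = -0.195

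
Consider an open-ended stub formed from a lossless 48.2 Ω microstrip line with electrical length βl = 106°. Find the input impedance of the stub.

Z_in ≈ +j13.8 Ω

tan(βl) = -3.49
For an open-ended stub, Z_in = −jZ_0·cot(βl) = −jZ_0/tan(βl)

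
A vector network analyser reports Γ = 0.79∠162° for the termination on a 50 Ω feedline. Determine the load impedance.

Z_L = Z_0·(1 + Γ)/(1 − Γ) = 50·(0.249 + j0.244)/(1.75 − j0.244)

Z_L ≈ 6.01 + j7.81 Ω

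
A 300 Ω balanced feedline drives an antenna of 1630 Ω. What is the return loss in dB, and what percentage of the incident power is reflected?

Γ = (1630 − 300)/(1630 + 300) = 0.689
RL = −20·log₁₀(0.689) = 3.23 dB
P_refl/P_inc = |Γ|² = 0.475

RL ≈ 3.23 dB; 47.5% of incident power reflected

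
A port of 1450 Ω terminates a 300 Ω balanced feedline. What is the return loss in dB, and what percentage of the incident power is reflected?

RL ≈ 3.65 dB; 43.2% of incident power reflected

Γ = (1450 − 300)/(1450 + 300) = 0.657
RL = −20·log₁₀(0.657) = 3.65 dB
P_refl/P_inc = |Γ|² = 0.432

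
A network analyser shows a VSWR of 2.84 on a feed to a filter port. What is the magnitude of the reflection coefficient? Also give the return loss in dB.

|Γ| = (S − 1)/(S + 1) = (2.84 − 1)/(2.84 + 1) = 1.84/3.84
RL = −20·log₁₀|Γ| = −20·log₁₀(0.479)

|Γ| ≈ 0.479; return loss ≈ 6.39 dB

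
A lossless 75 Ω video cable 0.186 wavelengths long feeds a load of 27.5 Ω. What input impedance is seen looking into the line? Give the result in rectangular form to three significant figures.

βl = 2π × 0.186 = 67°
tan(βl) = tan(67°) = 2.35
Z_in = Z_0·(Z_L + jZ_0·tanβl)/(Z_0 + jZ_L·tanβl)
     = 75·(27.5 + j176)/(75 + j64.7)

Z_in ≈ 103 + j87.6 Ω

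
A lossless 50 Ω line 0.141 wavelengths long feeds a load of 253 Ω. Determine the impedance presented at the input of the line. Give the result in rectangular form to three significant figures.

βl = 2π × 0.141 = 50.8°
tan(βl) = tan(50.8°) = 1.22
Z_in = Z_0·(Z_L + jZ_0·tanβl)/(Z_0 + jZ_L·tanβl)
     = 50·(253 + j61.2)/(50 + j310)

Z_in ≈ 16.1 − j38.2 Ω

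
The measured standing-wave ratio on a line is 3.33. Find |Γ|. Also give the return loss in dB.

|Γ| ≈ 0.538; return loss ≈ 5.38 dB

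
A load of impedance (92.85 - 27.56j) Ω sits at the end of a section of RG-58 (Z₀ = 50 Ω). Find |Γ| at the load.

Γ = (Z_L − Z_0)/(Z_L + Z_0) = (42.85 − j27.56)/(142.8 − j27.56)
|Γ| = 50.9/145

|Γ| ≈ 0.35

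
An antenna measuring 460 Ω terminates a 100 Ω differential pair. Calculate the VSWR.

Γ = (460 − 100)/(460 + 100) = 0.643
VSWR = (1 + 0.643)/(1 − 0.643)

VSWR ≈ 4.6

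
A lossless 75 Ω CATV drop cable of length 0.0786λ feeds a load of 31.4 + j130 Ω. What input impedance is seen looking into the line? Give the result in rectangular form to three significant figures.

Z_in ≈ 733 + j78 Ω

βl = 2π × 0.0786 = 28.3°
tan(βl) = tan(28.3°) = 0.538
Z_in = Z_0·(Z_L + jZ_0·tanβl)/(Z_0 + jZ_L·tanβl)
     = 75·(31.4 + j170)/(5.01 + j16.9)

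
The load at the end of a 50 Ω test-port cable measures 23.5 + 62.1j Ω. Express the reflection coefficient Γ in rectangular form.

Γ = (Z_L − Z_0)/(Z_L + Z_0) = (-26.5 + j62.1)/(73.5 + j62.1)

Γ ≈ 0.206 + j0.671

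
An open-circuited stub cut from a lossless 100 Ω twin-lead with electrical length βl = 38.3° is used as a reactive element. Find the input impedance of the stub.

tan(βl) = 0.79
For an open-circuited stub, Z_in = −jZ_0·cot(βl) = −jZ_0/tan(βl)

Z_in ≈ −j127 Ω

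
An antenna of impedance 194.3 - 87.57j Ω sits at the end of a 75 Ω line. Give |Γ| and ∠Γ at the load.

Γ = (Z_L − Z_0)/(Z_L + Z_0) = (119.3 − j87.57)/(269.3 − j87.57)
|Γ| = 148/283 = 0.523

Γ ≈ 0.523 ∠ -18.3°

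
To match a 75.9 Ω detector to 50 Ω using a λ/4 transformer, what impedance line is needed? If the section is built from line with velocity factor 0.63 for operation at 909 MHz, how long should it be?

Z_qwt ≈ 61.6 Ω; length ≈ 5.2 cm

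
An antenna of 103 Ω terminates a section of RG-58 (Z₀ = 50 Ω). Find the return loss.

RL ≈ 9.21 dB

Γ = (103 − 50)/(103 + 50) = 0.346
RL = −20·log₁₀|Γ| = −20·log₁₀(0.346)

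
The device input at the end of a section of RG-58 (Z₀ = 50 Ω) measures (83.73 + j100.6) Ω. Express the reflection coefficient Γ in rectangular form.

Γ ≈ 0.522 + j0.359

Γ = (Z_L − Z_0)/(Z_L + Z_0) = (33.73 + j100.6)/(133.7 + j100.6)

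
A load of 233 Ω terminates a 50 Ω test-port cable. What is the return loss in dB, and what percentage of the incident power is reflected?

RL ≈ 3.79 dB; 41.8% of incident power reflected

Γ = (233 − 50)/(233 + 50) = 0.647
RL = −20·log₁₀(0.647) = 3.79 dB
P_refl/P_inc = |Γ|² = 0.418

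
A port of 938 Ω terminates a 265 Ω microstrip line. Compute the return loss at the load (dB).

RL ≈ 5.05 dB

Γ = (938 − 265)/(938 + 265) = 0.559
RL = −20·log₁₀|Γ| = −20·log₁₀(0.559)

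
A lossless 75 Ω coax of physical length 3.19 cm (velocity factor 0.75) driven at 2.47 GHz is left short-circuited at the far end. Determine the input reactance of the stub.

λ = v/f = 0.75·c / 2.47 GHz = 0.0911 m
βl = 2π·l/λ = 2π × 0.35 = 126°
tan(βl) = -1.37
For a short-circuited stub, Z_in = jZ_0·tan(βl)

X_in ≈ -103 Ω (capacitive)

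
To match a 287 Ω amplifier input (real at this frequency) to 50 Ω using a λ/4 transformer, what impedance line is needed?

Z_qwt = √(Z_0·R_L) = √(50 × 287) = √14350

Z_qwt ≈ 120 Ω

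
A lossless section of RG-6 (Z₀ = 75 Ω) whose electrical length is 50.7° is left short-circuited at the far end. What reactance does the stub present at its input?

X_in ≈ 91.6 Ω (inductive)

tan(βl) = 1.22
For a short-circuited stub, Z_in = jZ_0·tan(βl)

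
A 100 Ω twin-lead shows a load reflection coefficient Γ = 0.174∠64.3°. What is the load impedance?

Z_L ≈ 110 + j35.7 Ω

Z_L = Z_0·(1 + Γ)/(1 − Γ) = 100·(1.08 + j0.157)/(0.925 − j0.157)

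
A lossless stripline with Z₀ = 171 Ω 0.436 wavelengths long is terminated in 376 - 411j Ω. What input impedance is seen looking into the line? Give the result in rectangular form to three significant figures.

βl = 2π × 0.436 = 157°
tan(βl) = tan(157°) = -0.425
Z_in = Z_0·(Z_L + jZ_0·tanβl)/(Z_0 + jZ_L·tanβl)
     = 171·(376 − j484)/(-3.8 − j160)

Z_in ≈ 507 + j414 Ω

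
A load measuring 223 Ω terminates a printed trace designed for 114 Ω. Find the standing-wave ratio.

Γ = (223 − 114)/(223 + 114) = 0.323
VSWR = (1 + 0.323)/(1 − 0.323)

VSWR ≈ 1.96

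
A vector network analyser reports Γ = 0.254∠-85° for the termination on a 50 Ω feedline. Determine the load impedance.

Z_L ≈ 45.8 − j24.8 Ω

Z_L = Z_0·(1 + Γ)/(1 − Γ) = 50·(1.02 − j0.253)/(0.978 + j0.253)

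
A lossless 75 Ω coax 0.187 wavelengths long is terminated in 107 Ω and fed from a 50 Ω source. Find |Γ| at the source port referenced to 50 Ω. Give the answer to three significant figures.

βl = 2π × 0.187 = 67.3°
tan(βl) = 2.39
Z_in = Z_0·(Z_L + jZ_0·tanβl)/(Z_0 + jZ_L·tanβl) = 56.9 − j14.7 Ω
Γ_s = (Z_in − Z_s)/(Z_in + Z_s) = (6.87 − j14.7)/(107 − j14.7), |Γ_s| = 0.15

|Γ| ≈ 0.15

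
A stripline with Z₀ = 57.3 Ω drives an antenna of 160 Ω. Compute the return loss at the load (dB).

RL ≈ 6.51 dB

Γ = (160 − 57.3)/(160 + 57.3) = 0.473
RL = −20·log₁₀|Γ| = −20·log₁₀(0.473)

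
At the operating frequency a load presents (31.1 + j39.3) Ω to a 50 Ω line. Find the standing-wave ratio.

Γ = (Z_L − Z_0)/(Z_L + Z_0) = (-18.9 + j39.3)/(81.1 + j39.3)
|Γ| = 43.6/90.1 = 0.484
VSWR = (1 + |Γ|)/(1 − |Γ|) = 1.48/0.516

VSWR ≈ 2.88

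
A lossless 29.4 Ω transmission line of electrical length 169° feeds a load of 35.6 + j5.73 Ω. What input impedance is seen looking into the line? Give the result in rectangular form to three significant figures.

tan(βl) = tan(169°) = -0.194
Z_in = Z_0·(Z_L + jZ_0·tanβl)/(Z_0 + jZ_L·tanβl)
     = 29.4·(35.6 + j0.0152)/(30.5 − j6.92)

Z_in ≈ 32.6 + j7.41 Ω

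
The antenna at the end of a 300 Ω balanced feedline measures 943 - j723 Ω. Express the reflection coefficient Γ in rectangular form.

Γ ≈ 0.639 − j0.21

Γ = (Z_L − Z_0)/(Z_L + Z_0) = (643 − j723)/(1243 − j723)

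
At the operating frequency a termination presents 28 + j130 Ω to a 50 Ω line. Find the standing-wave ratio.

Γ = (Z_L − Z_0)/(Z_L + Z_0) = (-22 + j130)/(78 + j130)
|Γ| = 132/152 = 0.87
VSWR = (1 + |Γ|)/(1 − |Γ|) = 1.87/0.13

VSWR ≈ 14.3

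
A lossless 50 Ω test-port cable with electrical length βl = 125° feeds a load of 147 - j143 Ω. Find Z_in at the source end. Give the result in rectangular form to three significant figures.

Z_in ≈ 16.5 + j47.1 Ω

tan(βl) = tan(125°) = -1.43
Z_in = Z_0·(Z_L + jZ_0·tanβl)/(Z_0 + jZ_L·tanβl)
     = 50·(147 − j214)/(-154 − j210)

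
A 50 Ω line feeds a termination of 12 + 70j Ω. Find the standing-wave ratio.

Γ = (Z_L − Z_0)/(Z_L + Z_0) = (-38 + j70)/(62 + j70)
|Γ| = 79.6/93.5 = 0.852
VSWR = (1 + |Γ|)/(1 − |Γ|) = 1.85/0.148

VSWR ≈ 12.5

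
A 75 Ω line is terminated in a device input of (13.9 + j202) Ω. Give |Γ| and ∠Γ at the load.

Γ = (Z_L − Z_0)/(Z_L + Z_0) = (-61.1 + j202)/(88.9 + j202)
|Γ| = 211/221 = 0.956

Γ ≈ 0.956 ∠ 40.6°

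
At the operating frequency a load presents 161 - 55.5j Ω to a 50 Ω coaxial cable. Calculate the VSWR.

Γ = (Z_L − Z_0)/(Z_L + Z_0) = (111 − j55.5)/(211 − j55.5)
|Γ| = 124/218 = 0.569
VSWR = (1 + |Γ|)/(1 − |Γ|) = 1.57/0.431

VSWR ≈ 3.64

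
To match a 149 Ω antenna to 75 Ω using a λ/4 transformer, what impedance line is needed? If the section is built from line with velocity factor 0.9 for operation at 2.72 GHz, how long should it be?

Z_qwt ≈ 106 Ω; length ≈ 2.48 cm

Z_qwt = √(Z_0·R_L) = √(75 × 149) = √11180
λ = 0.9·c/f = 0.0993 m, so l = λ/4 = 0.0248 m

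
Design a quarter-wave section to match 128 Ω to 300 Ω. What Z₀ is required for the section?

Z_qwt ≈ 196 Ω

Z_qwt = √(Z_0·R_L) = √(300 × 128) = √38400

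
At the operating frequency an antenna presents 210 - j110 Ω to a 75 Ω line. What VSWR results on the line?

VSWR ≈ 3.65

Γ = (Z_L − Z_0)/(Z_L + Z_0) = (135 − j110)/(285 − j110)
|Γ| = 174/305 = 0.57
VSWR = (1 + |Γ|)/(1 − |Γ|) = 1.57/0.43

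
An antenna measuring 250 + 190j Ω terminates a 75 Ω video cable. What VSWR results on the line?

Γ = (Z_L − Z_0)/(Z_L + Z_0) = (175 + j190)/(325 + j190)
|Γ| = 258/376 = 0.686
VSWR = (1 + |Γ|)/(1 − |Γ|) = 1.69/0.314

VSWR ≈ 5.37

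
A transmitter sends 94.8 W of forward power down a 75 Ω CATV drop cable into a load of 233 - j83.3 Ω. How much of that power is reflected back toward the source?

|Γ| = |(158 − j83.3)/(308 − j83.3)| = 0.56
|Γ|² = 0.313
P_refl = |Γ|²·P_inc = 29.7 W, P_del = (1 − |Γ|²)·P_inc = 65.1 W

P_reflected ≈ 29.7 W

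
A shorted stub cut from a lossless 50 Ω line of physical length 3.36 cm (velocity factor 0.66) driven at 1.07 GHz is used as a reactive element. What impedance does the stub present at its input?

Z_in ≈ +j109 Ω

λ = v/f = 0.66·c / 1.07 GHz = 0.185 m
βl = 2π·l/λ = 2π × 0.182 = 65.4°
tan(βl) = 2.18
For a shorted stub, Z_in = jZ_0·tan(βl)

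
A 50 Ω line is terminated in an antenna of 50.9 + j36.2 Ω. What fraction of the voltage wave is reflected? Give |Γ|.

|Γ| ≈ 0.338

Γ = (Z_L − Z_0)/(Z_L + Z_0) = (0.9 + j36.2)/(100.9 + j36.2)
|Γ| = 36.2/107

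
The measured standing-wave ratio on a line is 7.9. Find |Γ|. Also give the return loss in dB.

|Γ| ≈ 0.775; return loss ≈ 2.21 dB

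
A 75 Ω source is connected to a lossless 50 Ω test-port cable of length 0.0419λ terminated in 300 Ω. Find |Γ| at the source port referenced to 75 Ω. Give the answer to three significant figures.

βl = 2π × 0.0419 = 15.1°
tan(βl) = 0.27
Z_in = Z_0·(Z_L + jZ_0·tanβl)/(Z_0 + jZ_L·tanβl) = 89 − j130 Ω
Γ_s = (Z_in − Z_s)/(Z_in + Z_s) = (14 − j130)/(164 − j130), |Γ_s| = 0.626

|Γ| ≈ 0.626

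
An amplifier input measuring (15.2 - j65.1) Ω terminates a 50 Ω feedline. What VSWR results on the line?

Γ = (Z_L − Z_0)/(Z_L + Z_0) = (-34.8 − j65.1)/(65.2 − j65.1)
|Γ| = 73.8/92.1 = 0.801
VSWR = (1 + |Γ|)/(1 − |Γ|) = 1.8/0.199

VSWR ≈ 9.06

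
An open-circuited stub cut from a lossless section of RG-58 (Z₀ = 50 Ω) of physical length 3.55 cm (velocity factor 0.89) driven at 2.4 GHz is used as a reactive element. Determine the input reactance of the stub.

X_in ≈ 23.2 Ω (inductive)

λ = v/f = 0.89·c / 2.4 GHz = 0.111 m
βl = 2π·l/λ = 2π × 0.319 = 115°
tan(βl) = -2.16
For an open-circuited stub, Z_in = −jZ_0·cot(βl) = −jZ_0/tan(βl)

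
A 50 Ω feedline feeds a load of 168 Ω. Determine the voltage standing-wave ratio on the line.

VSWR ≈ 3.36

Γ = (168 − 50)/(168 + 50) = 0.541
VSWR = (1 + 0.541)/(1 − 0.541)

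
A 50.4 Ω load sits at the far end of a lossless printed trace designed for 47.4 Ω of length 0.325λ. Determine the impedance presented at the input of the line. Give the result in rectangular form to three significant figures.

βl = 2π × 0.325 = 117°
tan(βl) = tan(117°) = -1.96
Z_in = Z_0·(Z_L + jZ_0·tanβl)/(Z_0 + jZ_L·tanβl)
     = 47.4·(50.4 − j93)/(47.4 − j98.9)

Z_in ≈ 45.7 + j2.27 Ω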